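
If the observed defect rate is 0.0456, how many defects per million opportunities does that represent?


DPMO = defect_rate * 1000000 = 0.0456 * 1000000

45600


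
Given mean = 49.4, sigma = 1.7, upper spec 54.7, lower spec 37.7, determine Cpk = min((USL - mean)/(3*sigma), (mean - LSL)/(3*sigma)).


Cpu = (54.7 - 49.4) / (3 * 1.7) = 1.04
Cpl = (49.4 - 37.7) / (3 * 1.7) = 2.29
Cpk = min(1.04, 2.29) = 1.04

1.04


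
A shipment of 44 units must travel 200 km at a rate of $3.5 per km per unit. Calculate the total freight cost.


TC = dist * cost * units = 200 * 3.5 * 44 = $30800.00

$30800.00


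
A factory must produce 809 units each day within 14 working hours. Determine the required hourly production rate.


Formula: Production Rate = Daily Demand / Available Hours
Rate = 809 units/day / 14 hours/day
Rate = 57.8 units/hour

57.8 units/hour


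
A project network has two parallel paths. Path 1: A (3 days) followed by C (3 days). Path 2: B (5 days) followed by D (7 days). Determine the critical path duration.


Path 1 = 3 + 3 = 6 days
Path 2 = 5 + 7 = 12 days
Duration = max(6, 12) = 12 days

12 days


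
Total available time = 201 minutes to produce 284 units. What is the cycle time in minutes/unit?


Formula: CT = Available Time / Number of Units
CT = 201 min / 284 units
CT = 0.71 min/unit

0.71 min/unit


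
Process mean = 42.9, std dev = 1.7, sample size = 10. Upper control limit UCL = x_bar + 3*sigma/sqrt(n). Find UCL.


UCL = 42.9 + 3 * 1.7 / sqrt(10)

44.51


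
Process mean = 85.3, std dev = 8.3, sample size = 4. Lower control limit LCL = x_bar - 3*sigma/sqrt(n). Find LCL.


LCL = 85.3 - 3 * 8.3 / sqrt(4)

72.85


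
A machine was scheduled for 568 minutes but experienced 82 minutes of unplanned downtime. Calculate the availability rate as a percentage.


Formula: Availability = (Planned Time - Downtime) / Planned Time * 100
Uptime = 568 - 82 = 486 min
Availability = 486 / 568 * 100 = 85.6%

85.6%


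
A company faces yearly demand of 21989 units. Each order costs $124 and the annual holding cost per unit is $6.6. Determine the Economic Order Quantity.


Formula: EOQ = sqrt(2 * D * S / H)
Numerator: 2 * 21989 * 124 = 5453272
2DS/H = 5453272 / 6.6 = 826253.3
EOQ = sqrt(826253.3) = 909.0 units

909.0 units


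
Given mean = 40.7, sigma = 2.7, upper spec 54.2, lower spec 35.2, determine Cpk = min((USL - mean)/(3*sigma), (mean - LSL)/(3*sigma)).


Cpu = (54.2 - 40.7) / (3 * 2.7) = 1.67
Cpl = (40.7 - 35.2) / (3 * 2.7) = 0.68
Cpk = min(1.67, 0.68) = 0.68

0.68


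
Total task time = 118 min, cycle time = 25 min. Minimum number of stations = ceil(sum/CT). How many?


Formula: N_min = ceil(Sum of Task Times / Cycle Time)
N_min = ceil(118 min / 25 min) = ceil(4.72)
N_min = 5 stations

5


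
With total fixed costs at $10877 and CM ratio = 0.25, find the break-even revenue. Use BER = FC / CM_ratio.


Formula: BER = Fixed Costs / Contribution Margin Ratio
BER = $10877 / 0.25
BER = $43508.00 (to the nearest cent)

$43508.00


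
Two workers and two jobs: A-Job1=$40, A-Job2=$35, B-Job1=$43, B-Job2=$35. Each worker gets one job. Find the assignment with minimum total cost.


Option 1: A->1 + B->2 = $40 + $35 = $75
Option 2: A->2 + B->1 = $35 + $43 = $78
Min cost = min($75, $78) = $75

$75


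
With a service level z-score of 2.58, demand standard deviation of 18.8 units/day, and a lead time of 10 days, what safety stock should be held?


Formula: SS = z * sigma_d * sqrt(LT)
sqrt(LT) = sqrt(10) = 3.1623
SS = 2.58 * 18.8 * 3.1623
SS = 153.4 units

153.4 units


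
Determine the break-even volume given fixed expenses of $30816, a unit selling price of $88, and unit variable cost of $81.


Formula: BEQ = Fixed Costs / (Price - Variable Cost)
Contribution margin = $88 - $81 = $7/unit
BEQ = ceil($30816 / $7/unit) = ceil(4402.29) = 4403 units

4403 units


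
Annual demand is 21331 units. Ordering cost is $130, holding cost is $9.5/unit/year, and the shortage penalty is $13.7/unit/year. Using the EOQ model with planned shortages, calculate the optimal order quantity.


Formula: EOQ* = sqrt(2DS/H) * sqrt((H+P)/P)
Base EOQ = sqrt(2*21331*130/9.5) = 764.07 units
Correction = sqrt((9.5+13.7)/13.7) = 1.30132
EOQ* = 764.07 * 1.30132 = 994.3 units

994.3 units


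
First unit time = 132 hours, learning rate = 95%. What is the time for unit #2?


Formula: T_n = T_1 * (learning_rate)^(log2(n)) where learning_rate = rate/100
Doublings = log2(2) = 1
T_n = 132 * 0.95^1
T_n = 132 * 0.95 = 125.4 hours

125.4 hours


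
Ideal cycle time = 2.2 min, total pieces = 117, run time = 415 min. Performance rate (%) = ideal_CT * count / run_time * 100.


Formula: Performance = (Ideal CT * Total Count) / Run Time * 100
Ideal output time = 2.2 * 117 = 257.4 min
Performance = 257.4 / 415 * 100 = 62.0%

62.0%


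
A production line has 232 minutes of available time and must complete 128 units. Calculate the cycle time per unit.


Formula: CT = Available Time / Number of Units
CT = 232 min / 128 units
CT = 1.81 min/unit

1.81 min/unit


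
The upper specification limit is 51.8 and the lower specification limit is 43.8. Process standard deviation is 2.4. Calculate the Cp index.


Cp = (51.8 - 43.8) / (6 * 2.4)

0.56


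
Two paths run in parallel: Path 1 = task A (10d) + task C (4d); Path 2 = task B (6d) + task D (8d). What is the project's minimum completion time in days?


Path 1 = 10 + 4 = 14 days
Path 2 = 6 + 8 = 14 days
Duration = max(14, 14) = 14 days

14 days


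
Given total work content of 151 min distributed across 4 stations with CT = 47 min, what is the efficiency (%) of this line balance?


Formula: Efficiency = Sum of Task Times / (N_stations * CT) * 100
Total station capacity = 4 stations * 47 min = 188 min
Efficiency = 151 / 188 * 100 = 80.3%

80.3%


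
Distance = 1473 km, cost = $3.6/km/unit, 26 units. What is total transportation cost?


TC = dist * cost * units = 1473 * 3.6 * 26 = $137872.80

$137872.80


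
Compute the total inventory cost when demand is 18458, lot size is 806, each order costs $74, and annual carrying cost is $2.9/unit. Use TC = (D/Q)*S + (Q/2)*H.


TC = 18458/806 * 74 + 806/2 * 2.9

$2863.36


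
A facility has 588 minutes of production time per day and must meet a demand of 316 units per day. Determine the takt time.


Formula: Takt Time = Available Production Time / Customer Demand
Takt = 588 min/day / 316 units/day
Takt = 1.86 min/unit

1.86 min/unit


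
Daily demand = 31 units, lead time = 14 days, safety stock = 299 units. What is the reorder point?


Formula: ROP = (Daily Demand * Lead Time) + Safety Stock
Demand during lead time = 31 * 14 = 434 units
ROP = 434 + 299 = 733 units

733 units


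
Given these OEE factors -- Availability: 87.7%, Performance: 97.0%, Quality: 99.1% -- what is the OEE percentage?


Formula: OEE = Availability * Performance * Quality / 10000
A * P = 87.7% * 97.0% / 100 = 85.07%
OEE = 85.07% * 99.1% / 100 = 84.3%

84.3%


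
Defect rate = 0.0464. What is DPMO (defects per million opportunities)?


DPMO = defect_rate * 1000000 = 0.0464 * 1000000

46400


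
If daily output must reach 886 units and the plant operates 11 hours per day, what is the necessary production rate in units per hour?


Formula: Production Rate = Daily Demand / Available Hours
Rate = 886 units/day / 11 hours/day
Rate = 80.5 units/hour

80.5 units/hour


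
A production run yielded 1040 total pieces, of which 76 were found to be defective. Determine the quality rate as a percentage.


Formula: Quality Rate = Good Pieces / Total Pieces * 100
Good pieces = 1040 - 76 = 964
QR = 964 / 1040 * 100 = 92.7%

92.7%


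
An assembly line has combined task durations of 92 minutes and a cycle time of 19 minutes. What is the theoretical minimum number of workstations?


Formula: N_min = ceil(Sum of Task Times / Cycle Time)
N_min = ceil(92 min / 19 min) = ceil(4.8421)
N_min = 5 stations

5


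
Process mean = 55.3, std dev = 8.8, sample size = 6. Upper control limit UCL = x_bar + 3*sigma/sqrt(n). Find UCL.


UCL = 55.3 + 3 * 8.8 / sqrt(6)

66.08


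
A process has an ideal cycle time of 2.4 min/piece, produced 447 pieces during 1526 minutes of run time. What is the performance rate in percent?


Formula: Performance = (Ideal CT * Total Count) / Run Time * 100
Ideal output time = 2.4 * 447 = 1072.8 min
Performance = 1072.8 / 1526 * 100 = 70.3%

70.3%


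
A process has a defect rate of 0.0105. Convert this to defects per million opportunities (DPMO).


DPMO = defect_rate * 1000000 = 0.0105 * 1000000

10500


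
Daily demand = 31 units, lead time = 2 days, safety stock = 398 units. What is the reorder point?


Formula: ROP = (Daily Demand * Lead Time) + Safety Stock
Demand during lead time = 31 * 2 = 62 units
ROP = 62 + 398 = 460 units

460 units


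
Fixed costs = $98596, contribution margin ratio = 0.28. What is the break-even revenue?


Formula: BER = Fixed Costs / Contribution Margin Ratio
BER = $98596 / 0.28
BER = $352128.57 (to the nearest cent)

$352128.57


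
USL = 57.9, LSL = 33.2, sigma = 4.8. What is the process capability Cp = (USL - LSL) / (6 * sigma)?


Cp = (57.9 - 33.2) / (6 * 4.8)

0.86


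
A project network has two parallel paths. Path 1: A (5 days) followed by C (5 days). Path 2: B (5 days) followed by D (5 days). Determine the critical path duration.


Path 1 = 5 + 5 = 10 days
Path 2 = 5 + 5 = 10 days
Duration = max(10, 10) = 10 days

10 days


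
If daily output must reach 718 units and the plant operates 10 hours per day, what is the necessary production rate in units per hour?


Formula: Production Rate = Daily Demand / Available Hours
Rate = 718 units/day / 10 hours/day
Rate = 71.8 units/hour

71.8 units/hour


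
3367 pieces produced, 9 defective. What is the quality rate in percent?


Formula: Quality Rate = Good Pieces / Total Pieces * 100
Good pieces = 3367 - 9 = 3358
QR = 3358 / 3367 * 100 = 99.7%

99.7%


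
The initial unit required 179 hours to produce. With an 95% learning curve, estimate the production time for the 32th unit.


Formula: T_n = T_1 * (learning_rate)^(log2(n)) where learning_rate = rate/100
Doublings = log2(32) = 5
T_n = 179 * 0.95^5
T_n = 179 * 0.7738 = 138.5 hours

138.5 hours


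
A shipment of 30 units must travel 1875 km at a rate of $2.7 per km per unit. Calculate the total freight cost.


TC = dist * cost * units = 1875 * 2.7 * 30 = $151875.00

$151875.00


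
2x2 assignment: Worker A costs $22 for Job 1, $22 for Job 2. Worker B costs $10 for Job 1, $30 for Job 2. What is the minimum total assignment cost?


Option 1: A->1 + B->2 = $22 + $30 = $52
Option 2: A->2 + B->1 = $22 + $10 = $32
Min cost = min($52, $32) = $32

$32


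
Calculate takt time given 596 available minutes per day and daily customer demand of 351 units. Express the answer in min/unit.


Formula: Takt Time = Available Production Time / Customer Demand
Takt = 596 min/day / 351 units/day
Takt = 1.7 min/unit

1.7 min/unit


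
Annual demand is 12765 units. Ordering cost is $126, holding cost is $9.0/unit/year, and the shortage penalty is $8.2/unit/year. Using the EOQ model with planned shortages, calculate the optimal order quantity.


Formula: EOQ* = sqrt(2DS/H) * sqrt((H+P)/P)
Base EOQ = sqrt(2*12765*126/9.0) = 597.85 units
Correction = sqrt((9.0+8.2)/8.2) = 1.4483
EOQ* = 597.85 * 1.4483 = 865.9 units

865.9 units


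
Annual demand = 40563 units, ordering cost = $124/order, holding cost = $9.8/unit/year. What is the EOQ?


Formula: EOQ = sqrt(2 * D * S / H)
Numerator: 2 * 40563 * 124 = 10059624
2DS/H = 10059624 / 9.8 = 1026492.2
EOQ = sqrt(1026492.2) = 1013.2 units

1013.2 units


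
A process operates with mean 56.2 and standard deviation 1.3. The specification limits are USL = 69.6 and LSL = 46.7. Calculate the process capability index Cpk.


Cpu = (69.6 - 56.2) / (3 * 1.3) = 3.44
Cpl = (56.2 - 46.7) / (3 * 1.3) = 2.44
Cpk = min(3.44, 2.44) = 2.44

2.44


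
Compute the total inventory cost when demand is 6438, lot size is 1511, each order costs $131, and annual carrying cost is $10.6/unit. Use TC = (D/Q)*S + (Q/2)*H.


TC = 6438/1511 * 131 + 1511/2 * 10.6

$8566.46


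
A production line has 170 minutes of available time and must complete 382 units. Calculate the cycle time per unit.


Formula: CT = Available Time / Number of Units
CT = 170 min / 382 units
CT = 0.45 min/unit

0.45 min/unit


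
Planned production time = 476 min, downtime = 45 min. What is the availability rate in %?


Formula: Availability = (Planned Time - Downtime) / Planned Time * 100
Uptime = 476 - 45 = 431 min
Availability = 431 / 476 * 100 = 90.5%

90.5%


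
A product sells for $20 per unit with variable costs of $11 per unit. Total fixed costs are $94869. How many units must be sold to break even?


Formula: BEQ = Fixed Costs / (Price - Variable Cost)
Contribution margin = $20 - $11 = $9/unit
BEQ = ceil($94869 / $9/unit) = ceil(10541.0) = 10541 units

10541 units


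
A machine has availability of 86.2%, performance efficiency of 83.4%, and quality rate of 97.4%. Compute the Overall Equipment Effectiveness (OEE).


Formula: OEE = Availability * Performance * Quality / 10000
A * P = 86.2% * 83.4% / 100 = 71.89%
OEE = 71.89% * 97.4% / 100 = 70.0%

70.0%


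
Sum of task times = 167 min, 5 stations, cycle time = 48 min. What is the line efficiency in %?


Formula: Efficiency = Sum of Task Times / (N_stations * CT) * 100
Total station capacity = 5 stations * 48 min = 240 min
Efficiency = 167 / 240 * 100 = 69.6%

69.6%


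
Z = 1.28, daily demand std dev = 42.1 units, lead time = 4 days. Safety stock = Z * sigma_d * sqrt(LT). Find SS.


Formula: SS = z * sigma_d * sqrt(LT)
sqrt(LT) = sqrt(4) = 2.0
SS = 1.28 * 42.1 * 2.0
SS = 107.8 units

107.8 units


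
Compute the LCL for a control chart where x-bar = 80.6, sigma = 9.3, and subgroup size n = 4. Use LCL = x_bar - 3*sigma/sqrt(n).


LCL = 80.6 - 3 * 9.3 / sqrt(4)

66.65


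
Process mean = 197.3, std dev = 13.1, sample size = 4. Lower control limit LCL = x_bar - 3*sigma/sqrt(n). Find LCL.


LCL = 197.3 - 3 * 13.1 / sqrt(4)

177.65


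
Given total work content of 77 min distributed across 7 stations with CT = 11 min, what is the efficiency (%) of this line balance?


Formula: Efficiency = Sum of Task Times / (N_stations * CT) * 100
Total station capacity = 7 stations * 11 min = 77 min
Efficiency = 77 / 77 * 100 = 100.0%

100.0%


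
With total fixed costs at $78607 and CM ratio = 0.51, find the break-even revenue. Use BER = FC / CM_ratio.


Formula: BER = Fixed Costs / Contribution Margin Ratio
BER = $78607 / 0.51
BER = $154131.37 (to the nearest cent)

$154131.37


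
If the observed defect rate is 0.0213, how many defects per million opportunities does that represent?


DPMO = defect_rate * 1000000 = 0.0213 * 1000000

21300


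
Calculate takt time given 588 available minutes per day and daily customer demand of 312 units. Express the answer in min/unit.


Formula: Takt Time = Available Production Time / Customer Demand
Takt = 588 min/day / 312 units/day
Takt = 1.88 min/unit

1.88 min/unit


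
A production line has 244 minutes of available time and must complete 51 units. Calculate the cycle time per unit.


Formula: CT = Available Time / Number of Units
CT = 244 min / 51 units
CT = 4.78 min/unit

4.78 min/unit


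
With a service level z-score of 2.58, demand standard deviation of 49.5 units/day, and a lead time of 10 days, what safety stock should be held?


Formula: SS = z * sigma_d * sqrt(LT)
sqrt(LT) = sqrt(10) = 3.1623
SS = 2.58 * 49.5 * 3.1623
SS = 403.9 units

403.9 units


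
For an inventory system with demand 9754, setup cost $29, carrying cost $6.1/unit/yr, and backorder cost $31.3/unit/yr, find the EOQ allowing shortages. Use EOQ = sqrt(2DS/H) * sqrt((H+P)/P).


Formula: EOQ* = sqrt(2DS/H) * sqrt((H+P)/P)
Base EOQ = sqrt(2*9754*29/6.1) = 304.54 units
Correction = sqrt((6.1+31.3)/31.3) = 1.09311
EOQ* = 304.54 * 1.09311 = 332.9 units

332.9 units


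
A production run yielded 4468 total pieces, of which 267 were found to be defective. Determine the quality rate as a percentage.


Formula: Quality Rate = Good Pieces / Total Pieces * 100
Good pieces = 4468 - 267 = 4201
QR = 4201 / 4468 * 100 = 94.0%

94.0%


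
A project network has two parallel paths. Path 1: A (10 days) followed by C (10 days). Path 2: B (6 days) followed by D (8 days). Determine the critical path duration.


Path 1 = 10 + 10 = 20 days
Path 2 = 6 + 8 = 14 days
Duration = max(20, 14) = 20 days

20 days


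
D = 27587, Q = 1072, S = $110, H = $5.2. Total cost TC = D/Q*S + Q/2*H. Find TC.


TC = 27587/1072 * 110 + 1072/2 * 5.2

$5617.96


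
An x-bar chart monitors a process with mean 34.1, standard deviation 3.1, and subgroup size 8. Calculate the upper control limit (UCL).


UCL = 34.1 + 3 * 3.1 / sqrt(8)

37.39


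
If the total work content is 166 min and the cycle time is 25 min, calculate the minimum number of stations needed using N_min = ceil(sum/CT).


Formula: N_min = ceil(Sum of Task Times / Cycle Time)
N_min = ceil(166 min / 25 min) = ceil(6.64)
N_min = 7 stations

7


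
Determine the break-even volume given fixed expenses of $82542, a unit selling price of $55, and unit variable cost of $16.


Formula: BEQ = Fixed Costs / (Price - Variable Cost)
Contribution margin = $55 - $16 = $39/unit
BEQ = ceil($82542 / $39/unit) = ceil(2116.46) = 2117 units

2117 units


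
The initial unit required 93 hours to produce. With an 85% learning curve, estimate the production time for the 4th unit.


Formula: T_n = T_1 * (learning_rate)^(log2(n)) where learning_rate = rate/100
Doublings = log2(4) = 2
T_n = 93 * 0.85^2
T_n = 93 * 0.7225 = 67.2 hours

67.2 hours


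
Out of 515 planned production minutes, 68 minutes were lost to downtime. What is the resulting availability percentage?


Formula: Availability = (Planned Time - Downtime) / Planned Time * 100
Uptime = 515 - 68 = 447 min
Availability = 447 / 515 * 100 = 86.8%

86.8%


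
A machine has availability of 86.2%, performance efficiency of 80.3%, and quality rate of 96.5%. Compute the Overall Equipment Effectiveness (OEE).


Formula: OEE = Availability * Performance * Quality / 10000
A * P = 86.2% * 80.3% / 100 = 69.22%
OEE = 69.22% * 96.5% / 100 = 66.8%

66.8%


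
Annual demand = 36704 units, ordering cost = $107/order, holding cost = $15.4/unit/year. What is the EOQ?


Formula: EOQ = sqrt(2 * D * S / H)
Numerator: 2 * 36704 * 107 = 7854656
2DS/H = 7854656 / 15.4 = 510042.6
EOQ = sqrt(510042.6) = 714.2 units

714.2 units


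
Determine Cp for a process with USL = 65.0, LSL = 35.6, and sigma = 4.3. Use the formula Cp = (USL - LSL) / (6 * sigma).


Cp = (65.0 - 35.6) / (6 * 4.3)

1.14


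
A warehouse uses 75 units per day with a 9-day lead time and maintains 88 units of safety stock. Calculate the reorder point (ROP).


Formula: ROP = (Daily Demand * Lead Time) + Safety Stock
Demand during lead time = 75 * 9 = 675 units
ROP = 675 + 88 = 763 units

763 units


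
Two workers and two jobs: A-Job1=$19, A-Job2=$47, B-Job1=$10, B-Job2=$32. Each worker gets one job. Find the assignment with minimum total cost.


Option 1: A->1 + B->2 = $19 + $32 = $51
Option 2: A->2 + B->1 = $47 + $10 = $57
Min cost = min($51, $57) = $51

$51


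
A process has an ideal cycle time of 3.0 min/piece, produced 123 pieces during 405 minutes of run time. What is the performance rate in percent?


Formula: Performance = (Ideal CT * Total Count) / Run Time * 100
Ideal output time = 3.0 * 123 = 369.0 min
Performance = 369.0 / 405 * 100 = 91.1%

91.1%


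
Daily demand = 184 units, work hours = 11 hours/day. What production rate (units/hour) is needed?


Formula: Production Rate = Daily Demand / Available Hours
Rate = 184 units/day / 11 hours/day
Rate = 16.7 units/hour

16.7 units/hour


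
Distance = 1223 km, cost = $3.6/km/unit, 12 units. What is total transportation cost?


TC = dist * cost * units = 1223 * 3.6 * 12 = $52833.60

$52833.60


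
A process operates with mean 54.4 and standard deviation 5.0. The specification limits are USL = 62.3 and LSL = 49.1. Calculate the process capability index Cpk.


Cpu = (62.3 - 54.4) / (3 * 5.0) = 0.53
Cpl = (54.4 - 49.1) / (3 * 5.0) = 0.35
Cpk = min(0.53, 0.35) = 0.35

0.35


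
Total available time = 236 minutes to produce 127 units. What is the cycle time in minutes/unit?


Formula: CT = Available Time / Number of Units
CT = 236 min / 127 units
CT = 1.86 min/unit

1.86 min/unit


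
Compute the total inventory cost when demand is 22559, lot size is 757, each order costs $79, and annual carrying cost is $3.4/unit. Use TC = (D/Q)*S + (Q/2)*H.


TC = 22559/757 * 79 + 757/2 * 3.4

$3641.14


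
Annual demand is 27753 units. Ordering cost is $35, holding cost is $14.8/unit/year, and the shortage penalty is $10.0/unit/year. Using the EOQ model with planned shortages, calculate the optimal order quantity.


Formula: EOQ* = sqrt(2DS/H) * sqrt((H+P)/P)
Base EOQ = sqrt(2*27753*35/14.8) = 362.3 units
Correction = sqrt((14.8+10.0)/10.0) = 1.5748
EOQ* = 362.3 * 1.5748 = 570.6 units

570.6 units


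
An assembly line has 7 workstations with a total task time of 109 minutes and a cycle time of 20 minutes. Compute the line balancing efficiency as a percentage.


Formula: Efficiency = Sum of Task Times / (N_stations * CT) * 100
Total station capacity = 7 stations * 20 min = 140 min
Efficiency = 109 / 140 * 100 = 77.9%

77.9%


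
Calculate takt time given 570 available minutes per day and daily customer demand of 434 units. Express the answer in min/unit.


Formula: Takt Time = Available Production Time / Customer Demand
Takt = 570 min/day / 434 units/day
Takt = 1.31 min/unit

1.31 min/unit


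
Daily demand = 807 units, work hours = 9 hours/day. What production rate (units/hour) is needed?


Formula: Production Rate = Daily Demand / Available Hours
Rate = 807 units/day / 9 hours/day
Rate = 89.7 units/hour

89.7 units/hour


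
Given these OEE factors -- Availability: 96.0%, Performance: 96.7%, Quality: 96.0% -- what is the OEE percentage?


Formula: OEE = Availability * Performance * Quality / 10000
A * P = 96.0% * 96.7% / 100 = 92.83%
OEE = 92.83% * 96.0% / 100 = 89.1%

89.1%


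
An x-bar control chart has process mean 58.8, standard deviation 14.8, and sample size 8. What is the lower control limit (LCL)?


LCL = 58.8 - 3 * 14.8 / sqrt(8)

43.1


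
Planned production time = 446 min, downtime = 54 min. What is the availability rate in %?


Formula: Availability = (Planned Time - Downtime) / Planned Time * 100
Uptime = 446 - 54 = 392 min
Availability = 392 / 446 * 100 = 87.9%

87.9%


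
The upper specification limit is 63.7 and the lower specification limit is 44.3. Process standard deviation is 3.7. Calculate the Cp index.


Cp = (63.7 - 44.3) / (6 * 3.7)

0.87


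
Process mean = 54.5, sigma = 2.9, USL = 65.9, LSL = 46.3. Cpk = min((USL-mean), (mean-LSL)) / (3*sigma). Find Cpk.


Cpu = (65.9 - 54.5) / (3 * 2.9) = 1.31
Cpl = (54.5 - 46.3) / (3 * 2.9) = 0.94
Cpk = min(1.31, 0.94) = 0.94

0.94


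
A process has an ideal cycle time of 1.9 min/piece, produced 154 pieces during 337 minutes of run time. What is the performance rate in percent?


Formula: Performance = (Ideal CT * Total Count) / Run Time * 100
Ideal output time = 1.9 * 154 = 292.6 min
Performance = 292.6 / 337 * 100 = 86.8%

86.8%


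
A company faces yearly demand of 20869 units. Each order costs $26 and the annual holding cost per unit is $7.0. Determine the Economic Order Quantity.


Formula: EOQ = sqrt(2 * D * S / H)
Numerator: 2 * 20869 * 26 = 1085188
2DS/H = 1085188 / 7.0 = 155026.9
EOQ = sqrt(155026.9) = 393.7 units

393.7 units


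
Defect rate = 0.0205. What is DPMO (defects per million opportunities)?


DPMO = defect_rate * 1000000 = 0.0205 * 1000000

20500


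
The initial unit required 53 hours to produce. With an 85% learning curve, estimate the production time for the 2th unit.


Formula: T_n = T_1 * (learning_rate)^(log2(n)) where learning_rate = rate/100
Doublings = log2(2) = 1
T_n = 53 * 0.85^1
T_n = 53 * 0.85 = 45.1 hours

45.1 hours


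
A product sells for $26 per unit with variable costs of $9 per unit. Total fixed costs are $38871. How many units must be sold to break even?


Formula: BEQ = Fixed Costs / (Price - Variable Cost)
Contribution margin = $26 - $9 = $17/unit
BEQ = ceil($38871 / $17/unit) = ceil(2286.53) = 2287 units

2287 units


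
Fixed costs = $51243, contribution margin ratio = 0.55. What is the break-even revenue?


Formula: BER = Fixed Costs / Contribution Margin Ratio
BER = $51243 / 0.55
BER = $93169.09 (to the nearest cent)

$93169.09


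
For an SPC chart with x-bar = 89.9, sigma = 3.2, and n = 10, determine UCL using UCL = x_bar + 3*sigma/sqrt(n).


UCL = 89.9 + 3 * 3.2 / sqrt(10)

92.94


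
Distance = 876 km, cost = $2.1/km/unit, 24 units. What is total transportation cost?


TC = dist * cost * units = 876 * 2.1 * 24 = $44150.40

$44150.40


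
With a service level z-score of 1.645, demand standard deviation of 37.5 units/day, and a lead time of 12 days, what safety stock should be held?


Formula: SS = z * sigma_d * sqrt(LT)
sqrt(LT) = sqrt(12) = 3.4641
SS = 1.645 * 37.5 * 3.4641
SS = 213.7 units

213.7 units


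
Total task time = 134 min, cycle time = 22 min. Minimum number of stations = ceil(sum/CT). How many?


Formula: N_min = ceil(Sum of Task Times / Cycle Time)
N_min = ceil(134 min / 22 min) = ceil(6.0909)
N_min = 7 stations

7


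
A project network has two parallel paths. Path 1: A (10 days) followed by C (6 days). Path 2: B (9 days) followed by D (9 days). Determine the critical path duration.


Path 1 = 10 + 6 = 16 days
Path 2 = 9 + 9 = 18 days
Duration = max(16, 18) = 18 days

18 days


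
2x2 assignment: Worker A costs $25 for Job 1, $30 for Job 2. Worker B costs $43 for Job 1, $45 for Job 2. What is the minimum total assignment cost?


Option 1: A->1 + B->2 = $25 + $45 = $70
Option 2: A->2 + B->1 = $30 + $43 = $73
Min cost = min($70, $73) = $70

$70


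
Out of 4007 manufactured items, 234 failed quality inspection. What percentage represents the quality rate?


Formula: Quality Rate = Good Pieces / Total Pieces * 100
Good pieces = 4007 - 234 = 3773
QR = 3773 / 4007 * 100 = 94.2%

94.2%


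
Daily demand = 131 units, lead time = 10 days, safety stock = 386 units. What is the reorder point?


Formula: ROP = (Daily Demand * Lead Time) + Safety Stock
Demand during lead time = 131 * 10 = 1310 units
ROP = 1310 + 386 = 1696 units

1696 units


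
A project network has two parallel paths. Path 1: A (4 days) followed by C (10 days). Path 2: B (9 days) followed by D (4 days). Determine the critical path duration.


Path 1 = 4 + 10 = 14 days
Path 2 = 9 + 4 = 13 days
Duration = max(14, 13) = 14 days

14 days


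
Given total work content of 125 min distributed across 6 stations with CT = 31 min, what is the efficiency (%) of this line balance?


Formula: Efficiency = Sum of Task Times / (N_stations * CT) * 100
Total station capacity = 6 stations * 31 min = 186 min
Efficiency = 125 / 186 * 100 = 67.2%

67.2%


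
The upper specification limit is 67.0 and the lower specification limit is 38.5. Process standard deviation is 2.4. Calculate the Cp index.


Cp = (67.0 - 38.5) / (6 * 2.4)

1.98


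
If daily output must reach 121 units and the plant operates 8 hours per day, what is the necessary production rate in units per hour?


Formula: Production Rate = Daily Demand / Available Hours
Rate = 121 units/day / 8 hours/day
Rate = 15.1 units/hour

15.1 units/hour


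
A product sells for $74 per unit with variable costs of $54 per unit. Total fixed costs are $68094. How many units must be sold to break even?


Formula: BEQ = Fixed Costs / (Price - Variable Cost)
Contribution margin = $74 - $54 = $20/unit
BEQ = ceil($68094 / $20/unit) = ceil(3404.7) = 3405 units

3405 units


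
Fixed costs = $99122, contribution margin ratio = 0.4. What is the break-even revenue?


Formula: BER = Fixed Costs / Contribution Margin Ratio
BER = $99122 / 0.4
BER = $247805.00 (to the nearest cent)

$247805.00


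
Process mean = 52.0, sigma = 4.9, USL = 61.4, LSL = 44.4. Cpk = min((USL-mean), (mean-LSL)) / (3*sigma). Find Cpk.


Cpu = (61.4 - 52.0) / (3 * 4.9) = 0.64
Cpl = (52.0 - 44.4) / (3 * 4.9) = 0.52
Cpk = min(0.64, 0.52) = 0.52

0.52


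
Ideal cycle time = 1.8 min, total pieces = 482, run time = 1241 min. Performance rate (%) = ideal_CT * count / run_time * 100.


Formula: Performance = (Ideal CT * Total Count) / Run Time * 100
Ideal output time = 1.8 * 482 = 867.6 min
Performance = 867.6 / 1241 * 100 = 69.9%

69.9%


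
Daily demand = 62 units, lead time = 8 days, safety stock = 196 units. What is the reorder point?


Formula: ROP = (Daily Demand * Lead Time) + Safety Stock
Demand during lead time = 62 * 8 = 496 units
ROP = 496 + 196 = 692 units

692 units


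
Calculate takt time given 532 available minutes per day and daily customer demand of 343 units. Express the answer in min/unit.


Formula: Takt Time = Available Production Time / Customer Demand
Takt = 532 min/day / 343 units/day
Takt = 1.55 min/unit

1.55 min/unit


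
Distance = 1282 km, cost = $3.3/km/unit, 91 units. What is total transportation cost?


TC = dist * cost * units = 1282 * 3.3 * 91 = $384984.60

$384984.60


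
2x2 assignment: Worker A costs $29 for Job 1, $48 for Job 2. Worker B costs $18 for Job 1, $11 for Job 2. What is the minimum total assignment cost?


Option 1: A->1 + B->2 = $29 + $11 = $40
Option 2: A->2 + B->1 = $48 + $18 = $66
Min cost = min($40, $66) = $40

$40


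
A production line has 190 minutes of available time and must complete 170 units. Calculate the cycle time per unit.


Formula: CT = Available Time / Number of Units
CT = 190 min / 170 units
CT = 1.12 min/unit

1.12 min/unit


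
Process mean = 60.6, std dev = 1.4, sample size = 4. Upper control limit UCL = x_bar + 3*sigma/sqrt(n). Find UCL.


UCL = 60.6 + 3 * 1.4 / sqrt(4)

62.7


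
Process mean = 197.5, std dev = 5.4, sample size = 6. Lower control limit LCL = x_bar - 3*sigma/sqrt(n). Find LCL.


LCL = 197.5 - 3 * 5.4 / sqrt(6)

190.89


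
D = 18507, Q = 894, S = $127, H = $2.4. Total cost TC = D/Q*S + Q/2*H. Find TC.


TC = 18507/894 * 127 + 894/2 * 2.4

$3701.87


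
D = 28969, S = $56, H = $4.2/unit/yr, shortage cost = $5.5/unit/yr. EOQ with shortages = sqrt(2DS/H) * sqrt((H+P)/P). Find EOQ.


Formula: EOQ* = sqrt(2DS/H) * sqrt((H+P)/P)
Base EOQ = sqrt(2*28969*56/4.2) = 878.92 units
Correction = sqrt((4.2+5.5)/5.5) = 1.32802
EOQ* = 878.92 * 1.32802 = 1167.2 units

1167.2 units


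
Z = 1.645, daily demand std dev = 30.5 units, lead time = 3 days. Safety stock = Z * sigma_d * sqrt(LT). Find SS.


Formula: SS = z * sigma_d * sqrt(LT)
sqrt(LT) = sqrt(3) = 1.7321
SS = 1.645 * 30.5 * 1.7321
SS = 86.9 units

86.9 units


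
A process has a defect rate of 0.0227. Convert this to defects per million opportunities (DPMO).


DPMO = defect_rate * 1000000 = 0.0227 * 1000000

22700


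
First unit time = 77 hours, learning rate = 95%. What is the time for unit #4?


Formula: T_n = T_1 * (learning_rate)^(log2(n)) where learning_rate = rate/100
Doublings = log2(4) = 2
T_n = 77 * 0.95^2
T_n = 77 * 0.9025 = 69.5 hours

69.5 hours


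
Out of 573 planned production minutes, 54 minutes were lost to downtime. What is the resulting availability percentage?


Formula: Availability = (Planned Time - Downtime) / Planned Time * 100
Uptime = 573 - 54 = 519 min
Availability = 519 / 573 * 100 = 90.6%

90.6%


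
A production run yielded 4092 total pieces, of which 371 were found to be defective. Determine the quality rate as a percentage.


Formula: Quality Rate = Good Pieces / Total Pieces * 100
Good pieces = 4092 - 371 = 3721
QR = 3721 / 4092 * 100 = 90.9%

90.9%


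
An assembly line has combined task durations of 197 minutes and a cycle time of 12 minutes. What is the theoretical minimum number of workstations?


Formula: N_min = ceil(Sum of Task Times / Cycle Time)
N_min = ceil(197 min / 12 min) = ceil(16.4167)
N_min = 17 stations

17


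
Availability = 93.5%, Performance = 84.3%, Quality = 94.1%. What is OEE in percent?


Formula: OEE = Availability * Performance * Quality / 10000
A * P = 93.5% * 84.3% / 100 = 78.82%
OEE = 78.82% * 94.1% / 100 = 74.2%

74.2%


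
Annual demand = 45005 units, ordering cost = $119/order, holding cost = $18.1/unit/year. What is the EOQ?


Formula: EOQ = sqrt(2 * D * S / H)
Numerator: 2 * 45005 * 119 = 10711190
2DS/H = 10711190 / 18.1 = 591778.5
EOQ = sqrt(591778.5) = 769.3 units

769.3 units


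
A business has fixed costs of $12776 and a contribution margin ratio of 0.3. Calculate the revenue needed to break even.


Formula: BER = Fixed Costs / Contribution Margin Ratio
BER = $12776 / 0.3
BER = $42586.67 (to the nearest cent)

$42586.67


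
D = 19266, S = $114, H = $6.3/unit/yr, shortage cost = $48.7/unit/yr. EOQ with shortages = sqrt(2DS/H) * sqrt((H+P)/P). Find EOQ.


Formula: EOQ* = sqrt(2DS/H) * sqrt((H+P)/P)
Base EOQ = sqrt(2*19266*114/6.3) = 835.01 units
Correction = sqrt((6.3+48.7)/48.7) = 1.06272
EOQ* = 835.01 * 1.06272 = 887.4 units

887.4 units


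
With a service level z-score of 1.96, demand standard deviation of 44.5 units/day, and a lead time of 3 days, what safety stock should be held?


Formula: SS = z * sigma_d * sqrt(LT)
sqrt(LT) = sqrt(3) = 1.7321
SS = 1.96 * 44.5 * 1.7321
SS = 151.1 units

151.1 units


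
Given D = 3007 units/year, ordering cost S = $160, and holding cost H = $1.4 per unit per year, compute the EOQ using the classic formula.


Formula: EOQ = sqrt(2 * D * S / H)
Numerator: 2 * 3007 * 160 = 962240
2DS/H = 962240 / 1.4 = 687314.3
EOQ = sqrt(687314.3) = 829.0 units

829.0 units


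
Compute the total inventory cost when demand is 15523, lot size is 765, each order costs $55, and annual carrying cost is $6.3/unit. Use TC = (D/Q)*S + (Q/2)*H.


TC = 15523/765 * 55 + 765/2 * 6.3

$3525.78


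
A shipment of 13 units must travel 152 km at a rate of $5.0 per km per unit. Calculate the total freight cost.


TC = dist * cost * units = 152 * 5.0 * 13 = $9880.00

$9880.00


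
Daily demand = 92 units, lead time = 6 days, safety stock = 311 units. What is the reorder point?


Formula: ROP = (Daily Demand * Lead Time) + Safety Stock
Demand during lead time = 92 * 6 = 552 units
ROP = 552 + 311 = 863 units

863 units


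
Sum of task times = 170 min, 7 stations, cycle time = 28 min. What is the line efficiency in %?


Formula: Efficiency = Sum of Task Times / (N_stations * CT) * 100
Total station capacity = 7 stations * 28 min = 196 min
Efficiency = 170 / 196 * 100 = 86.7%

86.7%


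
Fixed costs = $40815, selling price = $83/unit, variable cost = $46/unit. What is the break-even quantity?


Formula: BEQ = Fixed Costs / (Price - Variable Cost)
Contribution margin = $83 - $46 = $37/unit
BEQ = ceil($40815 / $37/unit) = ceil(1103.11) = 1104 units

1104 units


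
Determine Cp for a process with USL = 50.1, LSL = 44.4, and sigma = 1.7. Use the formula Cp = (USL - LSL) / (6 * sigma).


Cp = (50.1 - 44.4) / (6 * 1.7)

0.56


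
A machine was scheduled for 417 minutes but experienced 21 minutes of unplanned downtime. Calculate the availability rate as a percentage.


Formula: Availability = (Planned Time - Downtime) / Planned Time * 100
Uptime = 417 - 21 = 396 min
Availability = 396 / 417 * 100 = 95.0%

95.0%


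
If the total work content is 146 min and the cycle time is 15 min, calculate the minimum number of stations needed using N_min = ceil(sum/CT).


Formula: N_min = ceil(Sum of Task Times / Cycle Time)
N_min = ceil(146 min / 15 min) = ceil(9.7333)
N_min = 10 stations

10


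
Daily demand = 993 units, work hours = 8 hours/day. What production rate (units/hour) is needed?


Formula: Production Rate = Daily Demand / Available Hours
Rate = 993 units/day / 8 hours/day
Rate = 124.1 units/hour

124.1 units/hour


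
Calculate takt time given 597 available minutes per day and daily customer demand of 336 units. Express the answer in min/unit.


Formula: Takt Time = Available Production Time / Customer Demand
Takt = 597 min/day / 336 units/day
Takt = 1.78 min/unit

1.78 min/unit


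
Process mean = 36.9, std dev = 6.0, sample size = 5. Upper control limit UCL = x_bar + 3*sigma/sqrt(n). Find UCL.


UCL = 36.9 + 3 * 6.0 / sqrt(5)

44.95


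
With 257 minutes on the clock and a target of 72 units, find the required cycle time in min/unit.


Formula: CT = Available Time / Number of Units
CT = 257 min / 72 units
CT = 3.57 min/unit

3.57 min/unit


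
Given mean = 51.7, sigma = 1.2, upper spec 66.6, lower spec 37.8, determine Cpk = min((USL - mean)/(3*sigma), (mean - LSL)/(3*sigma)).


Cpu = (66.6 - 51.7) / (3 * 1.2) = 4.14
Cpl = (51.7 - 37.8) / (3 * 1.2) = 3.86
Cpk = min(4.14, 3.86) = 3.86

3.86


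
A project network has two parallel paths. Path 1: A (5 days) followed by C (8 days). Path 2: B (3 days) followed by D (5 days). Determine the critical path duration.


Path 1 = 5 + 8 = 13 days
Path 2 = 3 + 5 = 8 days
Duration = max(13, 8) = 13 days

13 days


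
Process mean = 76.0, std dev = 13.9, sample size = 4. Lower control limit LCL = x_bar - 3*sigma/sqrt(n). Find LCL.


LCL = 76.0 - 3 * 13.9 / sqrt(4)

55.15


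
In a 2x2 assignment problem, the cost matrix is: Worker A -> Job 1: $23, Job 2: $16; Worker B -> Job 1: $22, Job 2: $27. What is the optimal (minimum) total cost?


Option 1: A->1 + B->2 = $23 + $27 = $50
Option 2: A->2 + B->1 = $16 + $22 = $38
Min cost = min($50, $38) = $38

$38


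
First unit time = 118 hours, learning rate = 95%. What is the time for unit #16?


Formula: T_n = T_1 * (learning_rate)^(log2(n)) where learning_rate = rate/100
Doublings = log2(16) = 4
T_n = 118 * 0.95^4
T_n = 118 * 0.8145 = 96.1 hours

96.1 hours


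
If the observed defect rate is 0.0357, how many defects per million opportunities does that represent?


DPMO = defect_rate * 1000000 = 0.0357 * 1000000

35700


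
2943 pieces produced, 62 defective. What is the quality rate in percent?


Formula: Quality Rate = Good Pieces / Total Pieces * 100
Good pieces = 2943 - 62 = 2881
QR = 2881 / 2943 * 100 = 97.9%

97.9%


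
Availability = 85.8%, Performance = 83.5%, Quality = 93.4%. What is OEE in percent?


Formula: OEE = Availability * Performance * Quality / 10000
A * P = 85.8% * 83.5% / 100 = 71.64%
OEE = 71.64% * 93.4% / 100 = 66.9%

66.9%


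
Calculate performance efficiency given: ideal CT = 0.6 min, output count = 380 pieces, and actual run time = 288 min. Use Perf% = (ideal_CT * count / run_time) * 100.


Formula: Performance = (Ideal CT * Total Count) / Run Time * 100
Ideal output time = 0.6 * 380 = 228.0 min
Performance = 228.0 / 288 * 100 = 79.2%

79.2%


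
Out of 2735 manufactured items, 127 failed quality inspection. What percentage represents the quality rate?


Formula: Quality Rate = Good Pieces / Total Pieces * 100
Good pieces = 2735 - 127 = 2608
QR = 2608 / 2735 * 100 = 95.4%

95.4%


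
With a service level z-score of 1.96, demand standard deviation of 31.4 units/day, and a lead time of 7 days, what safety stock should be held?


Formula: SS = z * sigma_d * sqrt(LT)
sqrt(LT) = sqrt(7) = 2.6458
SS = 1.96 * 31.4 * 2.6458
SS = 162.8 units

162.8 units


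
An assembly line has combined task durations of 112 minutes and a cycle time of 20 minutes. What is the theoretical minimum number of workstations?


Formula: N_min = ceil(Sum of Task Times / Cycle Time)
N_min = ceil(112 min / 20 min) = ceil(5.6)
N_min = 6 stations

6
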